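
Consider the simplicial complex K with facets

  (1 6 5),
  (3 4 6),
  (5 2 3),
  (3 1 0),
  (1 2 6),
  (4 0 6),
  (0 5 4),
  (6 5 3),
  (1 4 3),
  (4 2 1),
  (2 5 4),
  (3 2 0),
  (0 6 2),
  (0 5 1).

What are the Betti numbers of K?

b_0 = 1, b_1 = 2, b_2 = 1.

We work with the vertex ordering 0 < 1 < 2 < 3 < 4 < 5 < 6. The simplices of K, each written with vertices in increasing order, are:

  0-simplices (7): [0], [1], [2], [3], [4], [5], [6]
  1-simplices (21): [0,1], [0,2], [0,3], [0,4], [0,5], [0,6], [1,2], [1,3], [1,4], [1,5], [1,6], [2,3], [2,4], [2,5], [2,6], [3,4], [3,5], [3,6], [4,5], [4,6], [5,6]
  2-simplices (14): [0,1,3], [0,1,5], [0,2,3], [0,2,6], [0,4,5], [0,4,6], [1,2,4], [1,2,6], [1,3,4], [1,5,6], [2,3,5], [2,4,5], [3,4,6], [3,5,6]

giving chain groups C_0 ≅ Z^7, C_1 ≅ Z^21, C_2 ≅ Z^14.

Boundary ∂_1: C_1 → C_0 sends each edge [p,q] (with p < q) to q − p.
The resulting 7×21 matrix has rank 6, and its Smith normal form has invariant factors (1,1,1,1,1,1).

Boundary ∂_2: C_2 → C_1 acts by ∂[p,q,r] = [q,r] − [p,r] + [p,q]. For instance
  ∂[0,4,6] = [4,6] − [0,6] + [0,4],
  ∂[0,1,3] = [1,3] − [0,3] + [0,1].
As a 21×14 matrix over Z this has rank 13, with invariant factors (1,1,1,1,1,1,1,1,1,1,1,1,1).

Now H_k = ker ∂_k / im ∂_{k+1}, so:

  H_0: rank C_0 − rank ∂_1 = 7 − 6 = 1, and the invariant factors of ∂_1 are all 1, so H_0 ≅ Z.
  H_1: rank ker ∂_1 − rank ∂_2 = (21 − 6) − 13 = 2, and the invariant factors of ∂_2 are all 1, so H_1 ≅ Z^2.
  H_2: rank ker ∂_2 − rank ∂_3 = (14 − 13) − 0 = 1, and there is no ∂_3, so H_2 ≅ Z.

As a check, the Euler characteristic is 7 − 21 + 14 = 0, which agrees with 1 − 2 + 1 = 0.

Hence the Betti numbers are b_0 = 1, b_1 = 2, b_2 = 1.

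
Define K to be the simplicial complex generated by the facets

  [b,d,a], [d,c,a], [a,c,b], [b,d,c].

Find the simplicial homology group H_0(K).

We work with the vertex ordering a < b < c < d. The simplices of K, each written with vertices in increasing order, are:

  0-simplices (4): a, b, c, d
  1-simplices (6): ab, ac, ad, bc, bd, cd
  2-simplices (4): abc, abd, acd, bcd

giving chain groups C_0 ≅ Z^4, C_1 ≅ Z^6, C_2 ≅ Z^4.

∂_1: C_1 → C_0 maps an edge to its endpoints' difference, ∂[p,q] = q − p.
This gives a 4×6 integer matrix of rank 3; reducing to Smith normal form yields diagonal entries (1,1,1).

The boundary map ∂_2: C_2 → C_1 sends each 2-simplex [p,q,r] to [q,r] − [p,r] + [p,q]. For instance
  ∂abd = bd − ad + ab,
  ∂bcd = cd − bd + bc.
The resulting 6×4 matrix has rank 3, and its Smith normal form has invariant factors (1,1,1).

Reading off H_k = ker ∂_k / im ∂_{k+1}:

  H_0: rank C_0 − rank ∂_1 = 4 − 3 = 1, and the invariant factors of ∂_1 are all 1, so H_0 ≅ Z.

(K is a triangulation of the 2-sphere S^2.)

H_0 ≅ Z.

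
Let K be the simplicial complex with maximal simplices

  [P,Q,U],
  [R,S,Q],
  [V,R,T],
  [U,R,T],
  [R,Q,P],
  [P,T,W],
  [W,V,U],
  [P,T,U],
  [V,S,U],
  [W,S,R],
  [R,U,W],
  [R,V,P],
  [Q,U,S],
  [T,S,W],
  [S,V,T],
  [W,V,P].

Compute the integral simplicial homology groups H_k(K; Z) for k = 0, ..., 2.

H_0 = Z,  H_1 = Z^2,  H_2 = Z.

K has 8 vertices, 24 edges, 16 triangles.
rank ∂_0 = 0, rank ∂_1 = 7 ⇒ b_0 = 8 − 0 − 7 = 1; all invariant factors of ∂_1 are 1 so no torsion. So H_0 = Z.
rank ∂_1 = 7, rank ∂_2 = 15 ⇒ b_1 = 24 − 7 − 15 = 2; all invariant factors of ∂_2 are 1 so no torsion. So H_1 = Z^2.
rank ∂_2 = 15, rank ∂_3 = 0 ⇒ b_2 = 16 − 15 − 0 = 1. So H_2 = Z.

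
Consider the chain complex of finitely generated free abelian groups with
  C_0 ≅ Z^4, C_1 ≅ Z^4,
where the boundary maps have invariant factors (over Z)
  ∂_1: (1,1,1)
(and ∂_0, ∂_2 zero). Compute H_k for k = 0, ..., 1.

H_0 = Z,  H_1 = Z.

H_0: b_0 = 4 − 0 − 3 = 1; torsion from ∂_1 factors > 1: none. So H_0 = Z.
H_1: b_1 = 4 − 3 − 0 = 1; torsion from ∂_2 factors > 1: none. So H_1 = Z.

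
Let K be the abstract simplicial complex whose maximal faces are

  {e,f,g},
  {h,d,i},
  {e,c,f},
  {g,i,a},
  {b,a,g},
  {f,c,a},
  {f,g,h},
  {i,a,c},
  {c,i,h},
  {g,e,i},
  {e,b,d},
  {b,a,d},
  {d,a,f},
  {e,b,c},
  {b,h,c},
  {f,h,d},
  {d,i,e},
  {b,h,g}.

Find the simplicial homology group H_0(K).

K has 9 vertices, 27 edges, 18 triangles.
rank ∂_0 = 0, rank ∂_1 = 8 ⇒ b_0 = 9 − 0 − 8 = 1; all invariant factors of ∂_1 are 1 so no torsion. So H_0 ≅ Z.

H_0 = Z.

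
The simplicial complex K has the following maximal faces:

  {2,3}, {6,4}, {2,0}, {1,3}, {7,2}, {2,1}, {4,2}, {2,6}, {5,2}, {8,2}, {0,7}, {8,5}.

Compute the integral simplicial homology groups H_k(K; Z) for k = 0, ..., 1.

Order the vertices as 0 < 1 < 2 < 3 < 4 < 5 < 6 < 7 < 8. Listing each simplex with vertices in this order, K has dimension 1 with simplices:

  0-simplices (9): [0], [1], [2], [3], [4], [5], [6], [7], [8]
  1-simplices (12): [0,2], [0,7], [1,2], [1,3], [2,3], [2,4], [2,5], [2,6], [2,7], [2,8], [4,6], [5,8]

so the chain groups are C_0 ≅ Z^9, C_1 ≅ Z^12.

Boundary ∂_1: C_1 → C_0 maps an edge to its endpoints' difference, ∂[p,q] = q − p.
The resulting 9×12 matrix has rank 8, and its Smith normal form has invariant factors (1,1,1,1,1,1,1,1).

Now H_k = ker ∂_k / im ∂_{k+1}, so:

  H_0: rank C_0 − rank ∂_1 = 9 − 8 = 1, and the invariant factors of ∂_1 are all 1, so H_0 ≅ Z.
  H_1: rank ker ∂_1 − rank ∂_2 = (12 − 8) − 0 = 4, and there is no ∂_2, so H_1 ≅ Z^4.

H_0 ≅ Z,  H_1 ≅ Z^4.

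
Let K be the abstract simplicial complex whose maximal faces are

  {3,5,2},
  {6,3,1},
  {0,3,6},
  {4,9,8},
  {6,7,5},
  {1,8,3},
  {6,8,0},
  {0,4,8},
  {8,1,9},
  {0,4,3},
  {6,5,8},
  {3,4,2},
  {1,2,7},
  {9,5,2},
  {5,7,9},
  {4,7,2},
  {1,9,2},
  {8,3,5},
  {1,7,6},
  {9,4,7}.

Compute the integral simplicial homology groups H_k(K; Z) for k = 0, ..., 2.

Fix the vertex order 0 < 1 < 2 < 3 < 4 < 5 < 6 < 7 < 8 < 9 and write every simplex with vertices in increasing order. Then dim K = 2 and the simplices of K are:

  0-simplices (10): [0], [1], [2], [3], [4], [5], [6], [7], [8], [9]
  1-simplices (30): (30 of them)
  2-simplices (20): (20 of them)

giving chain groups C_0 ≅ Z^10, C_1 ≅ Z^30, C_2 ≅ Z^20.

∂_1: C_1 → C_0 maps an edge to its endpoints' difference, ∂[p,q] = q − p. For instance
  ∂[6,8] = [8] − [6].
The 10×30 boundary matrix has rank 9 and Smith normal form diag(1,1,1,1,1,1,1,1,1).

∂_2: C_2 → C_1 acts by ∂[p,q,r] = [q,r] − [p,r] + [p,q]. For instance
  ∂[5,6,8] = [6,8] − [5,8] + [5,6],
  ∂[0,3,6] = [3,6] − [0,6] + [0,3].
The resulting 30×20 matrix has rank 20, and its Smith normal form has invariant factors (1,1,1,1,1,1,1,1,1,1,1,1,1,1,1,1,1,1,1,2).

Now H_k = ker ∂_k / im ∂_{k+1}, so:

  H_0: rank C_0 − rank ∂_1 = 10 − 9 = 1, and the invariant factors of ∂_1 are all 1, so H_0 ≅ Z.
  H_1: rank ker ∂_1 − rank ∂_2 = (30 − 9) − 20 = 1, and ∂_2 has invariant factor 2 > 1, so H_1 ≅ Z ⊕ Z/2Z.
  H_2: rank ker ∂_2 − rank ∂_3 = (20 − 20) − 0 = 0, and there is no ∂_3, so H_2 ≅ 0.

H_0 = Z,  H_1 = Z ⊕ Z/2Z,  H_2 = 0.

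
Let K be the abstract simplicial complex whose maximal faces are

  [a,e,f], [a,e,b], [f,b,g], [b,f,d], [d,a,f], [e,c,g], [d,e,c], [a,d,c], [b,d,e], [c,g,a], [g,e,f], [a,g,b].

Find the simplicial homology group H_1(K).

Order the vertices as a < b < c < d < e < f < g. Listing each simplex with vertices in this order, K has dimension 2 with simplices:

  0-simplices (7): a, b, c, d, e, f, g
  1-simplices (18): ab, ac, ad, ae, af, ag, bd, be, bf, bg, cd, ce, cg, de, df, ef, eg, fg
  2-simplices (12): abe, abg, acd, acg, adf, aef, bde, bdf, bfg, cde, ceg, efg

Hence C_0 ≅ Z^7, C_1 ≅ Z^18, C_2 ≅ Z^12.

Boundary ∂_1: C_1 → C_0 maps an edge to its endpoints' difference, ∂[p,q] = q − p. For instance
  ∂bd = d − b.
The 7×18 boundary matrix has rank 6 and Smith normal form diag(1,1,1,1,1,1).

Boundary ∂_2: C_2 → C_1 sends each 2-simplex [p,q,r] to [q,r] − [p,r] + [p,q]. For instance
  ∂cde = de − ce + cd,
  ∂acd = cd − ad + ac.
This gives a 18×12 integer matrix of rank 12; reducing to Smith normal form yields diagonal entries (1,1,1,1,1,1,1,1,1,1,1,2).

Reading off H_k = ker ∂_k / im ∂_{k+1}:

  H_1: rank ker ∂_1 − rank ∂_2 = (18 − 6) − 12 = 0, and ∂_2 has invariant factor 2 > 1, so H_1 = Z/2.

H_1 ≅ Z/2.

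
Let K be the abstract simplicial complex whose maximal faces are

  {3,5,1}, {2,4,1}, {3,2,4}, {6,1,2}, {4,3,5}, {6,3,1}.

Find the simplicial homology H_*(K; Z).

Order the vertices as 1 < 2 < 3 < 4 < 5 < 6. Listing each simplex with vertices in this order, K has dimension 2 with simplices:

  0-simplices (6): [1], [2], [3], [4], [5], [6]
  1-simplices (12): [1,2], [1,3], [1,4], [1,5], [1,6], [2,3], [2,4], [2,6], [3,4], [3,5], [3,6], [4,5]
  2-simplices (6): [1,2,4], [1,2,6], [1,3,5], [1,3,6], [2,3,4], [3,4,5]

Hence C_0 ≅ Z^6, C_1 ≅ Z^12, C_2 ≅ Z^6.

Boundary ∂_1: C_1 → C_0 maps an edge to its endpoints' difference, ∂[p,q] = q − p. For instance
  ∂[2,4] = [4] − [2].
This gives a 6×12 integer matrix of rank 5; reducing to Smith normal form yields diagonal entries (1,1,1,1,1).

∂_2: C_2 → C_1 sends each 2-simplex [p,q,r] to [q,r] − [p,r] + [p,q]. For instance
  ∂[1,3,6] = [3,6] − [1,6] + [1,3],
  ∂[3,4,5] = [4,5] − [3,5] + [3,4].
The resulting 12×6 matrix has rank 6, and its Smith normal form has invariant factors (1,1,1,1,1,1).

From H_k ≅ ker(∂_k) / im(∂_{k+1}) we obtain:

  H_0: rank C_0 − rank ∂_1 = 6 − 5 = 1, and the invariant factors of ∂_1 are all 1, so H_0 ≅ Z.
  H_1: rank ker ∂_1 − rank ∂_2 = (12 − 5) − 6 = 1, and the invariant factors of ∂_2 are all 1, so H_1 ≅ Z.
  H_2: rank ker ∂_2 − rank ∂_3 = (6 − 6) − 0 = 0, and there is no ∂_3, so H_2 ≅ 0.

H_0 = Z,  H_1 = Z,  H_2 = 0.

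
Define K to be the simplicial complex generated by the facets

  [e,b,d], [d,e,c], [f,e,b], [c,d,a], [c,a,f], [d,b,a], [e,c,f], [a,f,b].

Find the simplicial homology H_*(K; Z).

We work with the vertex ordering a < b < c < d < e < f. The simplices of K, each written with vertices in increasing order, are:

  0-simplices (6): a, b, c, d, e, f
  1-simplices (12): ab, ac, ad, af, bd, be, bf, cd, ce, cf, de, ef
  2-simplices (8): abd, abf, acd, acf, bde, bef, cde, cef

so the chain groups are C_0 ≅ Z^6, C_1 ≅ Z^12, C_2 ≅ Z^8.

Boundary ∂_1: C_1 → C_0 maps an edge to its endpoints' difference, ∂[p,q] = q − p. For instance
  ∂ab = b − a.
The resulting 6×12 matrix has rank 5, and its Smith normal form has invariant factors (1,1,1,1,1).

The boundary map ∂_2: C_2 → C_1 sends each 2-simplex [p,q,r] to [q,r] − [p,r] + [p,q]. For instance
  ∂abd = bd − ad + ab,
  ∂acf = cf − af + ac.
The resulting 12×8 matrix has rank 7, and its Smith normal form has invariant factors (1,1,1,1,1,1,1).

Reading off H_k = ker ∂_k / im ∂_{k+1}:

  H_0: rank C_0 − rank ∂_1 = 6 − 5 = 1, and the invariant factors of ∂_1 are all 1, so H_0 ≅ Z.
  H_1: rank ker ∂_1 − rank ∂_2 = (12 − 5) − 7 = 0, and the invariant factors of ∂_2 are all 1, so H_1 ≅ 0.
  H_2: rank ker ∂_2 − rank ∂_3 = (8 − 7) − 0 = 1, and there is no ∂_3, so H_2 ≅ Z.

H_0 ≅ Z,  H_1 = 0,  H_2 ≅ Z.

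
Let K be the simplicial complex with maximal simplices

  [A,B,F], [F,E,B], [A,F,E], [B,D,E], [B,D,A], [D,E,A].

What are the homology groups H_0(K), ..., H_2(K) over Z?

Fix the vertex order A < B < D < E < F and write every simplex with vertices in increasing order. Then dim K = 2 and the simplices of K are:

  0-simplices (5): A, B, D, E, F
  1-simplices (9): AB, AD, AE, AF, BD, BE, BF, DE, EF
  2-simplices (6): ABD, ABF, ADE, AEF, BDE, BEF

giving chain groups C_0 ≅ Z^5, C_1 ≅ Z^9, C_2 ≅ Z^6.

∂_1: C_1 → C_0 maps an edge to its endpoints' difference, ∂[p,q] = q − p. For instance
  ∂BD = D − B.
This gives a 5×9 integer matrix of rank 4; reducing to Smith normal form yields diagonal entries (1,1,1,1).

Boundary ∂_2: C_2 → C_1 acts by ∂[p,q,r] = [q,r] − [p,r] + [p,q]. For instance
  ∂ABD = BD − AD + AB,
  ∂BDE = DE − BE + BD.
The resulting 9×6 matrix has rank 5, and its Smith normal form has invariant factors (1,1,1,1,1).

Reading off H_k = ker ∂_k / im ∂_{k+1}:

  H_0: rank C_0 − rank ∂_1 = 5 − 4 = 1, and the invariant factors of ∂_1 are all 1, so H_0 = Z.
  H_1: rank ker ∂_1 − rank ∂_2 = (9 − 4) − 5 = 0, and the invariant factors of ∂_2 are all 1, so H_1 = 0.
  H_2: rank ker ∂_2 − rank ∂_3 = (6 − 5) − 0 = 1, and there is no ∂_3, so H_2 = Z.

As a check, the Euler characteristic is 5 − 9 + 6 = 2, which agrees with 1 − 0 + 1 = 2.

H_0 = Z,  H_1 = 0,  H_2 = Z.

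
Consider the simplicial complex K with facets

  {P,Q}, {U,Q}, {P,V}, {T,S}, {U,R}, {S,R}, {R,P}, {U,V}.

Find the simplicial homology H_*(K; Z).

K has 7 vertices, 8 edges.
rank ∂_0 = 0, rank ∂_1 = 6 ⇒ b_0 = 7 − 0 − 6 = 1; all invariant factors of ∂_1 are 1 so no torsion. So H_0 ≅ Z.
rank ∂_1 = 6, rank ∂_2 = 0 ⇒ b_1 = 8 − 6 − 0 = 2. So H_1 ≅ Z^2.

H_0 = Z,  H_1 = Z^2.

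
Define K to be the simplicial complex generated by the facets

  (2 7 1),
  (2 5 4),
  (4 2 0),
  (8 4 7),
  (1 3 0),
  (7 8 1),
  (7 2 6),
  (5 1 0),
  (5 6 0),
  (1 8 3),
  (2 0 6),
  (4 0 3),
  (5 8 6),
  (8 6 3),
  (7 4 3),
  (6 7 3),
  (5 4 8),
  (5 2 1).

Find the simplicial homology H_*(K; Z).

K has 9 vertices, 27 edges, 18 triangles.
rank ∂_0 = 0, rank ∂_1 = 8 ⇒ b_0 = 9 − 0 − 8 = 1; all invariant factors of ∂_1 are 1 so no torsion. So H_0 = Z.
rank ∂_1 = 8, rank ∂_2 = 18 ⇒ b_1 = 27 − 8 − 18 = 1; ∂_2 has invariant factor(s) [2] giving torsion. So H_1 = Z ⊕ Z/2.
rank ∂_2 = 18, rank ∂_3 = 0 ⇒ b_2 = 18 − 18 − 0 = 0. So H_2 = 0.

H_0 ≅ Z,  H_1 ≅ Z ⊕ Z/2,  H_2 = 0.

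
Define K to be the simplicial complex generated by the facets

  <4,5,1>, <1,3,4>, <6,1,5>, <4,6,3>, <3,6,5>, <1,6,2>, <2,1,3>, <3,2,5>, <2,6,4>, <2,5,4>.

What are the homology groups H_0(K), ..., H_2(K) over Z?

H_0 ≅ Z,  H_1 ≅ Z/2,  H_2 = 0.

We work with the vertex ordering 1 < 2 < 3 < 4 < 5 < 6. The simplices of K, each written with vertices in increasing order, are:

  0-simplices (6): [1], [2], [3], [4], [5], [6]
  1-simplices (15): [1,2], [1,3], [1,4], [1,5], [1,6], [2,3], [2,4], [2,5], [2,6], [3,4], [3,5], [3,6], [4,5], [4,6], [5,6]
  2-simplices (10): [1,2,3], [1,2,6], [1,3,4], [1,4,5], [1,5,6], [2,3,5], [2,4,5], [2,4,6], [3,4,6], [3,5,6]

Hence C_0 ≅ Z^6, C_1 ≅ Z^15, C_2 ≅ Z^10.

Boundary ∂_1: C_1 → C_0 is given by ∂[p,q] = [q] − [p]. For instance
  ∂[1,4] = [4] − [1].
The 6×15 boundary matrix has rank 5 and Smith normal form diag(1,1,1,1,1).

∂_2: C_2 → C_1 maps a triangle to the signed sum of its edges. For instance
  ∂[3,5,6] = [5,6] − [3,6] + [3,5],
  ∂[1,2,6] = [2,6] − [1,6] + [1,2].
As a 15×10 matrix over Z this has rank 10, with invariant factors (1,1,1,1,1,1,1,1,1,2).

Computing H_k = (kernel of ∂_k) / (image of ∂_{k+1}):

  H_0: rank C_0 − rank ∂_1 = 6 − 5 = 1, and the invariant factors of ∂_1 are all 1, so H_0 ≅ Z.
  H_1: rank ker ∂_1 − rank ∂_2 = (15 − 5) − 10 = 0, and ∂_2 has invariant factor 2 > 1, so H_1 ≅ Z/2.
  H_2: rank ker ∂_2 − rank ∂_3 = (10 − 10) − 0 = 0, and there is no ∂_3, so H_2 ≅ 0.

As a check, the Euler characteristic is 6 − 15 + 10 = 1, which agrees with 1 − 0 + 0 = 1.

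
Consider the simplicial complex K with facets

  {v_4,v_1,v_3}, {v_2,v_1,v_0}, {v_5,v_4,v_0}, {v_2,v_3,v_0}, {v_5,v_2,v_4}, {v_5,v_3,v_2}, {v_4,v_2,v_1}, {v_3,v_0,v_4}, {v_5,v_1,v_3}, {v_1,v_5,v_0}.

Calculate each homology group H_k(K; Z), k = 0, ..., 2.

H_0 ≅ Z,  H_1 ≅ Z/2Z,  H_2 = 0.

K has 6 vertices, 15 edges, 10 triangles.
rank ∂_0 = 0, rank ∂_1 = 5 ⇒ b_0 = 6 − 0 − 5 = 1; all invariant factors of ∂_1 are 1 so no torsion. So H_0 = Z.
rank ∂_1 = 5, rank ∂_2 = 10 ⇒ b_1 = 15 − 5 − 10 = 0; ∂_2 has invariant factor(s) [2] giving torsion. So H_1 = Z/2Z.
rank ∂_2 = 10, rank ∂_3 = 0 ⇒ b_2 = 10 − 10 − 0 = 0. So H_2 = 0.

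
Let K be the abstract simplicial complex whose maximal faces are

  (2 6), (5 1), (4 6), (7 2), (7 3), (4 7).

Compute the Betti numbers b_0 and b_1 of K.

Take the total order 1 < 2 < 3 < 4 < 5 < 6 < 7 on the vertex set. Then K (dimension 1) consists of the simplices:

  0-simplices (7): [1], [2], [3], [4], [5], [6], [7]
  1-simplices (6): [1,5], [2,6], [2,7], [3,7], [4,6], [4,7]

so the chain groups are C_0 ≅ Z^7, C_1 ≅ Z^6.

Boundary ∂_1: C_1 → C_0 maps an edge to its endpoints' difference, ∂[p,q] = q − p. For instance
  ∂[2,6] = [6] − [2].
This gives a 7×6 integer matrix of rank 5; reducing to Smith normal form yields diagonal entries (1,1,1,1,1).

Computing H_k = (kernel of ∂_k) / (image of ∂_{k+1}):

  H_0: rank C_0 − rank ∂_1 = 7 − 5 = 2, and the invariant factors of ∂_1 are all 1, so H_0 = Z^2.
  H_1: rank ker ∂_1 − rank ∂_2 = (6 − 5) − 0 = 1, and there is no ∂_2, so H_1 = Z.

As a check, the Euler characteristic is 7 − 6 = 1, which agrees with 2 − 1 = 1.

Hence the Betti numbers are b_0 = 2, b_1 = 1.

b_0 = 2, b_1 = 1.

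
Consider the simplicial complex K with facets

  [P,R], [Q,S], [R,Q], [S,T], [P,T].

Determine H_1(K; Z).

Fix the vertex order P < Q < R < S < T and write every simplex with vertices in increasing order. Then dim K = 1 and the simplices of K are:

  0-simplices (5): P, Q, R, S, T
  1-simplices (5): PR, PT, QR, QS, ST

giving chain groups C_0 ≅ Z^5, C_1 ≅ Z^5.

The boundary map ∂_1: C_1 → C_0 is given by ∂[p,q] = [q] − [p]. For instance
  ∂QR = R − Q.
As a 5×5 matrix over Z this has rank 4, with invariant factors (1,1,1,1).

From H_k ≅ ker(∂_k) / im(∂_{k+1}) we obtain:

  H_1: rank ker ∂_1 − rank ∂_2 = (5 − 4) − 0 = 1, and there is no ∂_2, so H_1 = Z.

(K is a triangulation of the circle S^1.)

H_1 = Z.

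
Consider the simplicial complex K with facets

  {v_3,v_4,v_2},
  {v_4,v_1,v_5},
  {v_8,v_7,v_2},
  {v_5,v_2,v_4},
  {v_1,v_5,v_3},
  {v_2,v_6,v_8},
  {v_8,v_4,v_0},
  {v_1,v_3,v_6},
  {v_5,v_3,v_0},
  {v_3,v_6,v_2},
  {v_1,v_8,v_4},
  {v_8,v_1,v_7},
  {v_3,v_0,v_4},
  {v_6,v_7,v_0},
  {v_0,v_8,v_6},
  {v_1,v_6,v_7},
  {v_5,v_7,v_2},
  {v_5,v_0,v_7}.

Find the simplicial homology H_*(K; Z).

H_0 ≅ Z,  H_1 ≅ Z ⊕ Z/2Z,  H_2 = 0.

Fix the vertex order v_0 < v_1 < v_2 < v_3 < v_4 < v_5 < v_6 < v_7 < v_8 and write every simplex with vertices in increasing order. Then dim K = 2 and the simplices of K are:

  0-simplices (9): [v_0], [v_1], [v_2], [v_3], [v_4], [v_5], [v_6], [v_7], [v_8]
  1-simplices (27): (27 of them)
  2-simplices (18): (18 of them)

Hence C_0 ≅ Z^9, C_1 ≅ Z^27, C_2 ≅ Z^18.

The boundary map ∂_1: C_1 → C_0 is given by ∂[p,q] = [q] − [p]. For instance
  ∂[v_1,v_8] = [v_8] − [v_1].
The resulting 9×27 matrix has rank 8, and its Smith normal form has invariant factors (1,1,1,1,1,1,1,1).

The boundary map ∂_2: C_2 → C_1 acts by ∂[p,q,r] = [q,r] − [p,r] + [p,q]. For instance
  ∂[v_2,v_6,v_8] = [v_6,v_8] − [v_2,v_8] + [v_2,v_6],
  ∂[v_2,v_3,v_6] = [v_3,v_6] − [v_2,v_6] + [v_2,v_3].
The resulting 27×18 matrix has rank 18, and its Smith normal form has invariant factors (1,1,1,1,1,1,1,1,1,1,1,1,1,1,1,1,1,2).

From H_k ≅ ker(∂_k) / im(∂_{k+1}) we obtain:

  H_0: rank C_0 − rank ∂_1 = 9 − 8 = 1, and the invariant factors of ∂_1 are all 1, so H_0 = Z.
  H_1: rank ker ∂_1 − rank ∂_2 = (27 − 8) − 18 = 1, and ∂_2 has invariant factor 2 > 1, so H_1 = Z ⊕ Z/2Z.
  H_2: rank ker ∂_2 − rank ∂_3 = (18 − 18) − 0 = 0, and there is no ∂_3, so H_2 = 0.

As a check, the Euler characteristic is 9 − 27 + 18 = 0, which agrees with 1 − 1 + 0 = 0.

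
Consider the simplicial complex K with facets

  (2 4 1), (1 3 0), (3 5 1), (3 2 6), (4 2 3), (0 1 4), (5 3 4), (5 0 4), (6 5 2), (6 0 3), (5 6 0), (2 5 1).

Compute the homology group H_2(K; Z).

H_2 = 0.

Order the vertices as 0 < 1 < 2 < 3 < 4 < 5 < 6. Listing each simplex with vertices in this order, K has dimension 2 with simplices:

  0-simplices (7): [0], [1], [2], [3], [4], [5], [6]
  1-simplices (18): [0,1], [0,3], [0,4], [0,5], [0,6], [1,2], [1,3], [1,4], [1,5], [2,3], [2,4], [2,5], [2,6], [3,4], [3,5], [3,6], [4,5], [5,6]
  2-simplices (12): [0,1,3], [0,1,4], [0,3,6], [0,4,5], [0,5,6], [1,2,4], [1,2,5], [1,3,5], [2,3,4], [2,3,6], [2,5,6], [3,4,5]

Hence C_0 ≅ Z^7, C_1 ≅ Z^18, C_2 ≅ Z^12.

∂_1: C_1 → C_0 maps an edge to its endpoints' difference, ∂[p,q] = q − p. For instance
  ∂[2,6] = [6] − [2].
The resulting 7×18 matrix has rank 6, and its Smith normal form has invariant factors (1,1,1,1,1,1).

∂_2: C_2 → C_1 sends each 2-simplex [p,q,r] to [q,r] − [p,r] + [p,q]. For instance
  ∂[0,4,5] = [4,5] − [0,5] + [0,4],
  ∂[3,4,5] = [4,5] − [3,5] + [3,4].
The 18×12 boundary matrix has rank 12 and Smith normal form diag(1,1,1,1,1,1,1,1,1,1,1,2).

Computing H_k = (kernel of ∂_k) / (image of ∂_{k+1}):

  H_2: rank ker ∂_2 − rank ∂_3 = (12 − 12) − 0 = 0, and there is no ∂_3, so H_2 ≅ 0.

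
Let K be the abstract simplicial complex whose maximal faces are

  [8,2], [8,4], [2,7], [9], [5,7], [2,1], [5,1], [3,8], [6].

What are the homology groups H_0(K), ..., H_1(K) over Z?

K has 9 vertices, 7 edges.
rank ∂_0 = 0, rank ∂_1 = 6 ⇒ b_0 = 9 − 0 − 6 = 3; all invariant factors of ∂_1 are 1 so no torsion. So H_0 ≅ Z^3.
rank ∂_1 = 6, rank ∂_2 = 0 ⇒ b_1 = 7 − 6 − 0 = 1. So H_1 ≅ Z.

H_0 = Z^3,  H_1 = Z.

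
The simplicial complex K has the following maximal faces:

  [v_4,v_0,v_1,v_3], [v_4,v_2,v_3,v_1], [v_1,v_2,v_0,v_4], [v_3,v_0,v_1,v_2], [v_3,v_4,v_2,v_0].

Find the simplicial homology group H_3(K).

H_3 = Z.

Fix the vertex order v_0 < v_1 < v_2 < v_3 < v_4 and write every simplex with vertices in increasing order. Then dim K = 3 and the simplices of K are:

  0-simplices (5): [v_0], [v_1], [v_2], [v_3], [v_4]
  1-simplices (10): [v_0,v_1], [v_0,v_2], [v_0,v_3], [v_0,v_4], [v_1,v_2], [v_1,v_3], [v_1,v_4], [v_2,v_3], [v_2,v_4], [v_3,v_4]
  2-simplices (10): [v_0,v_1,v_2], [v_0,v_1,v_3], [v_0,v_1,v_4], [v_0,v_2,v_3], [v_0,v_2,v_4], [v_0,v_3,v_4], [v_1,v_2,v_3], [v_1,v_2,v_4], [v_1,v_3,v_4], [v_2,v_3,v_4]
  3-simplices (5): [v_0,v_1,v_2,v_3], [v_0,v_1,v_2,v_4], [v_0,v_1,v_3,v_4], [v_0,v_2,v_3,v_4], [v_1,v_2,v_3,v_4]

giving chain groups C_0 ≅ Z^5, C_1 ≅ Z^10, C_2 ≅ Z^10, C_3 ≅ Z^5.

Boundary ∂_1: C_1 → C_0 sends each edge [p,q] (with p < q) to q − p. For instance
  ∂[v_1,v_2] = [v_2] − [v_1].
As a 5×10 matrix over Z this has rank 4, with invariant factors (1,1,1,1).

∂_2: C_2 → C_1 sends each 2-simplex [p,q,r] to [q,r] − [p,r] + [p,q]. For instance
  ∂[v_0,v_2,v_3] = [v_2,v_3] − [v_0,v_3] + [v_0,v_2],
  ∂[v_0,v_2,v_4] = [v_2,v_4] − [v_0,v_4] + [v_0,v_2].
As a 10×10 matrix over Z this has rank 6, with invariant factors (1,1,1,1,1,1).

∂_3: C_3 → C_2 sends each 3-simplex σ to the alternating sum Σ_i (−1)^i (σ with its i-th vertex removed). For instance
  ∂[v_0,v_1,v_2,v_3] = [v_1,v_2,v_3] − [v_0,v_2,v_3] + [v_0,v_1,v_3] − [v_0,v_1,v_2],
  ∂[v_0,v_1,v_2,v_4] = [v_1,v_2,v_4] − [v_0,v_2,v_4] + [v_0,v_1,v_4] − [v_0,v_1,v_2].
As a 10×5 matrix over Z this has rank 4, with invariant factors (1,1,1,1).

Reading off H_k = ker ∂_k / im ∂_{k+1}:

  H_3: rank ker ∂_3 − rank ∂_4 = (5 − 4) − 0 = 1, and there is no ∂_4, so H_3 = Z.

(K is a triangulation of the 3-sphere S^3.)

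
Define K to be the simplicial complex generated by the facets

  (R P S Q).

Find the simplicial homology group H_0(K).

H_0 = Z.

Fix the vertex order P < Q < R < S and write every simplex with vertices in increasing order. Then dim K = 3 and the simplices of K are:

  0-simplices (4): P, Q, R, S
  1-simplices (6): PQ, PR, PS, QR, QS, RS
  2-simplices (4): PQR, PQS, PRS, QRS
  3-simplices (1): PQRS

Hence C_0 ≅ Z^4, C_1 ≅ Z^6, C_2 ≅ Z^4, C_3 ≅ Z^1.

The boundary map ∂_1: C_1 → C_0 is given by ∂[p,q] = [q] − [p].
The resulting 4×6 matrix has rank 3, and its Smith normal form has invariant factors (1,1,1).

Boundary ∂_2: C_2 → C_1 maps a triangle to the signed sum of its edges. For instance
  ∂PRS = RS − PS + PR,
  ∂PQR = QR − PR + PQ.
The resulting 6×4 matrix has rank 3, and its Smith normal form has invariant factors (1,1,1).

The boundary map ∂_3: C_3 → C_2 sends each 3-simplex σ to the alternating sum Σ_i (−1)^i (σ with its i-th vertex removed). For instance
  ∂PQRS = QRS − PRS + PQS − PQR.
The resulting 4×1 matrix has rank 1, and its Smith normal form has invariant factors (1).

Computing H_k = (kernel of ∂_k) / (image of ∂_{k+1}):

  H_0: rank C_0 − rank ∂_1 = 4 − 3 = 1, and the invariant factors of ∂_1 are all 1, so H_0 ≅ Z.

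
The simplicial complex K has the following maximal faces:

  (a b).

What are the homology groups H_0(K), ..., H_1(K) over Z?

H_0 ≅ Z,  H_1 = 0.

Take the total order a < b on the vertex set. Then K (dimension 1) consists of the simplices:

  0-simplices (2): a, b
  1-simplices (1): ab

Hence C_0 ≅ Z^2, C_1 ≅ Z^1.

The boundary map ∂_1: C_1 → C_0 maps an edge to its endpoints' difference, ∂[p,q] = q − p. For instance
  ∂ab = b − a.
As a 2×1 matrix over Z this has rank 1, with invariant factors (1).

Reading off H_k = ker ∂_k / im ∂_{k+1}:

  H_0: rank C_0 − rank ∂_1 = 2 − 1 = 1, and the invariant factors of ∂_1 are all 1, so H_0 = Z.
  H_1: rank ker ∂_1 − rank ∂_2 = (1 − 1) − 0 = 0, and there is no ∂_2, so H_1 = 0.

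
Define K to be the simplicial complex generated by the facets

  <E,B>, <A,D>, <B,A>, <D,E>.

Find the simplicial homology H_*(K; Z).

H_0 ≅ Z,  H_1 ≅ Z.

K has 4 vertices, 4 edges.
rank ∂_0 = 0, rank ∂_1 = 3 ⇒ b_0 = 4 − 0 − 3 = 1; all invariant factors of ∂_1 are 1 so no torsion. So H_0 ≅ Z.
rank ∂_1 = 3, rank ∂_2 = 0 ⇒ b_1 = 4 − 3 − 0 = 1. So H_1 ≅ Z.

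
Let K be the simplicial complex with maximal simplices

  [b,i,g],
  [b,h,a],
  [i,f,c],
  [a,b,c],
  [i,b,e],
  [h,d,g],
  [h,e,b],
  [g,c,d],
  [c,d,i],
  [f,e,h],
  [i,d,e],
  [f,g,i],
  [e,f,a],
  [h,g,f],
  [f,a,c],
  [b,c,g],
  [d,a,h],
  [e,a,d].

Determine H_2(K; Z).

We work with the vertex ordering a < b < c < d < e < f < g < h < i. The simplices of K, each written with vertices in increasing order, are:

  0-simplices (9): a, b, c, d, e, f, g, h, i
  1-simplices (27): ab, ac, ad, ae, af, ah, bc, be, bg, bh, bi, cd, cf, cg, ci, de, dg, dh, di, ef, eh, ei, fg, fh, fi, gh, gi
  2-simplices (18): abc, abh, acf, ade, adh, aef, bcg, beh, bei, bgi, cdg, cdi, cfi, dei, dgh, efh, fgh, fgi

giving chain groups C_0 ≅ Z^9, C_1 ≅ Z^27, C_2 ≅ Z^18.

Boundary ∂_1: C_1 → C_0 is given by ∂[p,q] = [q] − [p]. For instance
  ∂ac = c − a.
This gives a 9×27 integer matrix of rank 8; reducing to Smith normal form yields diagonal entries (1,1,1,1,1,1,1,1).

The boundary map ∂_2: C_2 → C_1 sends each 2-simplex [p,q,r] to [q,r] − [p,r] + [p,q]. For instance
  ∂abh = bh − ah + ab,
  ∂cdg = dg − cg + cd.
As a 27×18 matrix over Z this has rank 18, with invariant factors (1,1,1,1,1,1,1,1,1,1,1,1,1,1,1,1,1,2).

Computing H_k = (kernel of ∂_k) / (image of ∂_{k+1}):

  H_2: rank ker ∂_2 − rank ∂_3 = (18 − 18) − 0 = 0, and there is no ∂_3, so H_2 ≅ 0.

H_2 = 0.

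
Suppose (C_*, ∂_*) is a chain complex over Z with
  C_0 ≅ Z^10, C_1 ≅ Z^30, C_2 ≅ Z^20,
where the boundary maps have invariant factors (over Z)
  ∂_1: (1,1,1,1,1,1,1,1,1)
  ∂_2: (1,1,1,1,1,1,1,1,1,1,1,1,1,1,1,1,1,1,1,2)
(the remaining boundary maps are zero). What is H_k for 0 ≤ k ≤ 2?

H_0: b_0 = 10 − 0 − 9 = 1; torsion from ∂_1 factors > 1: none. So H_0 ≅ Z.
H_1: b_1 = 30 − 9 − 20 = 1; torsion from ∂_2 factors > 1: [2]. So H_1 ≅ Z ⊕ Z_2.
H_2: b_2 = 20 − 20 − 0 = 0; torsion from ∂_3 factors > 1: none. So H_2 ≅ 0.

H_0 ≅ Z,  H_1 ≅ Z ⊕ Z_2,  H_2 = 0.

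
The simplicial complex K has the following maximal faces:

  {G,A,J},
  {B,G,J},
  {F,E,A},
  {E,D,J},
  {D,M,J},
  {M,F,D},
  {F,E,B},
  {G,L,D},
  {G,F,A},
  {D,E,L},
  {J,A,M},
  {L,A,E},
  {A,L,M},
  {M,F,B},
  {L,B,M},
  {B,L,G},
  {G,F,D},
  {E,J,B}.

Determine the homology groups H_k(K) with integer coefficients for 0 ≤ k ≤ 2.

H_0 = Z,  H_1 = Z^2,  H_2 = Z.

Take the total order A < B < D < E < F < G < J < L < M on the vertex set. Then K (dimension 2) consists of the simplices:

  0-simplices (9): A, B, D, E, F, G, J, L, M
  1-simplices (27): AE, AF, AG, AJ, AL, AM, BE, BF, BG, BJ, BL, BM, DE, DF, DG, DJ, DL, DM, EF, EJ, EL, FG, FM, GJ, GL, JM, LM
  2-simplices (18): AEF, AEL, AFG, AGJ, AJM, ALM, BEF, BEJ, BFM, BGJ, BGL, BLM, DEJ, DEL, DFG, DFM, DGL, DJM

Hence C_0 ≅ Z^9, C_1 ≅ Z^27, C_2 ≅ Z^18.

The boundary map ∂_1: C_1 → C_0 maps an edge to its endpoints' difference, ∂[p,q] = q − p.
As a 9×27 matrix over Z this has rank 8, with invariant factors (1,1,1,1,1,1,1,1).

∂_2: C_2 → C_1 sends each 2-simplex [p,q,r] to [q,r] − [p,r] + [p,q]. For instance
  ∂DFM = FM − DM + DF,
  ∂BGJ = GJ − BJ + BG.
The 27×18 boundary matrix has rank 17 and Smith normal form diag(1,1,1,1,1,1,1,1,1,1,1,1,1,1,1,1,1).

From H_k ≅ ker(∂_k) / im(∂_{k+1}) we obtain:

  H_0: rank C_0 − rank ∂_1 = 9 − 8 = 1, and the invariant factors of ∂_1 are all 1, so H_0 ≅ Z.
  H_1: rank ker ∂_1 − rank ∂_2 = (27 − 8) − 17 = 2, and the invariant factors of ∂_2 are all 1, so H_1 ≅ Z^2.
  H_2: rank ker ∂_2 − rank ∂_3 = (18 − 17) − 0 = 1, and there is no ∂_3, so H_2 ≅ Z.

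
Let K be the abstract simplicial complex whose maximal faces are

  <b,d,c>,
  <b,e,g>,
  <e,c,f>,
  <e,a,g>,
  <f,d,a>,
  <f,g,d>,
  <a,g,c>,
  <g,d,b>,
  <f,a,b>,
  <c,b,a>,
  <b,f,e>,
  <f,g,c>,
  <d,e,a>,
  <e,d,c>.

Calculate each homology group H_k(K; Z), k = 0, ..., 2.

H_0 ≅ Z,  H_1 ≅ Z^2,  H_2 ≅ Z.

Take the total order a < b < c < d < e < f < g on the vertex set. Then K (dimension 2) consists of the simplices:

  0-simplices (7): a, b, c, d, e, f, g
  1-simplices (21): ab, ac, ad, ae, af, ag, bc, bd, be, bf, bg, cd, ce, cf, cg, de, df, dg, ef, eg, fg
  2-simplices (14): abc, abf, acg, ade, adf, aeg, bcd, bdg, bef, beg, cde, cef, cfg, dfg

so the chain groups are C_0 ≅ Z^7, C_1 ≅ Z^21, C_2 ≅ Z^14.

The boundary map ∂_1: C_1 → C_0 sends each edge [p,q] (with p < q) to q − p.
The resulting 7×21 matrix has rank 6, and its Smith normal form has invariant factors (1,1,1,1,1,1).

∂_2: C_2 → C_1 acts by ∂[p,q,r] = [q,r] − [p,r] + [p,q]. For instance
  ∂adf = df − af + ad,
  ∂abf = bf − af + ab.
The resulting 21×14 matrix has rank 13, and its Smith normal form has invariant factors (1,1,1,1,1,1,1,1,1,1,1,1,1).

From H_k ≅ ker(∂_k) / im(∂_{k+1}) we obtain:

  H_0: rank C_0 − rank ∂_1 = 7 − 6 = 1, and the invariant factors of ∂_1 are all 1, so H_0 ≅ Z.
  H_1: rank ker ∂_1 − rank ∂_2 = (21 − 6) − 13 = 2, and the invariant factors of ∂_2 are all 1, so H_1 ≅ Z^2.
  H_2: rank ker ∂_2 − rank ∂_3 = (14 − 13) − 0 = 1, and there is no ∂_3, so H_2 ≅ Z.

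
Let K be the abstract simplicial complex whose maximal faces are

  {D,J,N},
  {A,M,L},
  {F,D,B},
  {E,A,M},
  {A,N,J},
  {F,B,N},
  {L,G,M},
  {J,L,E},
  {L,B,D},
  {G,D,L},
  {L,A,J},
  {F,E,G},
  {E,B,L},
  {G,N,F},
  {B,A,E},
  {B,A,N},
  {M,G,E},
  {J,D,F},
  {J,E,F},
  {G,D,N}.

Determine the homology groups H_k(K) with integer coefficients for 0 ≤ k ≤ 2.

H_0 = Z,  H_1 = Z ⊕ Z/2,  H_2 = 0.

Take the total order A < B < D < E < F < G < J < L < M < N on the vertex set. Then K (dimension 2) consists of the simplices:

  0-simplices (10): A, B, D, E, F, G, J, L, M, N
  1-simplices (30): AB, AE, AJ, AL, AM, AN, BD, BE, BF, BL, BN, DF, DG, DJ, DL, DN, EF, EG, EJ, EL, EM, FG, FJ, FN, GL, GM, GN, JL, JN, LM
  2-simplices (20): ABE, ABN, AEM, AJL, AJN, ALM, BDF, BDL, BEL, BFN, DFJ, DGL, DGN, DJN, EFG, EFJ, EGM, EJL, FGN, GLM

so the chain groups are C_0 ≅ Z^10, C_1 ≅ Z^30, C_2 ≅ Z^20.

Boundary ∂_1: C_1 → C_0 sends each edge [p,q] (with p < q) to q − p. For instance
  ∂EF = F − E.
This gives a 10×30 integer matrix of rank 9; reducing to Smith normal form yields diagonal entries (1,1,1,1,1,1,1,1,1).

∂_2: C_2 → C_1 maps a triangle to the signed sum of its edges. For instance
  ∂FGN = GN − FN + FG,
  ∂ABE = BE − AE + AB.
This gives a 30×20 integer matrix of rank 20; reducing to Smith normal form yields diagonal entries (1,1,1,1,1,1,1,1,1,1,1,1,1,1,1,1,1,1,1,2).

Now H_k = ker ∂_k / im ∂_{k+1}, so:

  H_0: rank C_0 − rank ∂_1 = 10 − 9 = 1, and the invariant factors of ∂_1 are all 1, so H_0 = Z.
  H_1: rank ker ∂_1 − rank ∂_2 = (30 − 9) − 20 = 1, and ∂_2 has invariant factor 2 > 1, so H_1 = Z ⊕ Z/2.
  H_2: rank ker ∂_2 − rank ∂_3 = (20 − 20) − 0 = 0, and there is no ∂_3, so H_2 = 0.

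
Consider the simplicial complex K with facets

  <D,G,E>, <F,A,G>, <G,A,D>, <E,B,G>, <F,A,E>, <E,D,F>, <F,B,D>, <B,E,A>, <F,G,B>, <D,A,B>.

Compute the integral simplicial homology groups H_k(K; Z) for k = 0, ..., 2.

H_0 = Z,  H_1 = Z/2,  H_2 = 0.

Fix the vertex order A < B < D < E < F < G and write every simplex with vertices in increasing order. Then dim K = 2 and the simplices of K are:

  0-simplices (6): A, B, D, E, F, G
  1-simplices (15): AB, AD, AE, AF, AG, BD, BE, BF, BG, DE, DF, DG, EF, EG, FG
  2-simplices (10): ABD, ABE, ADG, AEF, AFG, BDF, BEG, BFG, DEF, DEG

Hence C_0 ≅ Z^6, C_1 ≅ Z^15, C_2 ≅ Z^10.

∂_1: C_1 → C_0 sends each edge [p,q] (with p < q) to q − p.
This gives a 6×15 integer matrix of rank 5; reducing to Smith normal form yields diagonal entries (1,1,1,1,1).

∂_2: C_2 → C_1 sends each 2-simplex [p,q,r] to [q,r] − [p,r] + [p,q]. For instance
  ∂DEG = EG − DG + DE,
  ∂AEF = EF − AF + AE.
This gives a 15×10 integer matrix of rank 10; reducing to Smith normal form yields diagonal entries (1,1,1,1,1,1,1,1,1,2).

From H_k ≅ ker(∂_k) / im(∂_{k+1}) we obtain:

  H_0: rank C_0 − rank ∂_1 = 6 − 5 = 1, and the invariant factors of ∂_1 are all 1, so H_0 ≅ Z.
  H_1: rank ker ∂_1 − rank ∂_2 = (15 − 5) − 10 = 0, and ∂_2 has invariant factor 2 > 1, so H_1 ≅ Z/2.
  H_2: rank ker ∂_2 − rank ∂_3 = (10 − 10) − 0 = 0, and there is no ∂_3, so H_2 ≅ 0.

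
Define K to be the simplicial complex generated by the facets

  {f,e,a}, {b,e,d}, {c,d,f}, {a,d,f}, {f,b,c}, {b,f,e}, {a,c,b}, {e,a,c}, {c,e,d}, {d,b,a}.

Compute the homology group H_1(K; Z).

H_1 ≅ Z/2Z.

Order the vertices as a < b < c < d < e < f. Listing each simplex with vertices in this order, K has dimension 2 with simplices:

  0-simplices (6): a, b, c, d, e, f
  1-simplices (15): ab, ac, ad, ae, af, bc, bd, be, bf, cd, ce, cf, de, df, ef
  2-simplices (10): abc, abd, ace, adf, aef, bcf, bde, bef, cde, cdf

Hence C_0 ≅ Z^6, C_1 ≅ Z^15, C_2 ≅ Z^10.

∂_1: C_1 → C_0 is given by ∂[p,q] = [q] − [p]. For instance
  ∂cf = f − c.
The 6×15 boundary matrix has rank 5 and Smith normal form diag(1,1,1,1,1).

The boundary map ∂_2: C_2 → C_1 acts by ∂[p,q,r] = [q,r] − [p,r] + [p,q]. For instance
  ∂bde = de − be + bd,
  ∂abd = bd − ad + ab.
The 15×10 boundary matrix has rank 10 and Smith normal form diag(1,1,1,1,1,1,1,1,1,2).

From H_k ≅ ker(∂_k) / im(∂_{k+1}) we obtain:

  H_1: rank ker ∂_1 − rank ∂_2 = (15 − 5) − 10 = 0, and ∂_2 has invariant factor 2 > 1, so H_1 = Z/2Z.

(K is a triangulation of the real projective plane RP^2.)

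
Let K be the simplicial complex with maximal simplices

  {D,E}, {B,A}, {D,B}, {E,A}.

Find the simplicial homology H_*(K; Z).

H_0 ≅ Z,  H_1 ≅ Z.

K has 4 vertices, 4 edges.
rank ∂_0 = 0, rank ∂_1 = 3 ⇒ b_0 = 4 − 0 − 3 = 1; all invariant factors of ∂_1 are 1 so no torsion. So H_0 = Z.
rank ∂_1 = 3, rank ∂_2 = 0 ⇒ b_1 = 4 − 3 − 0 = 1. So H_1 = Z.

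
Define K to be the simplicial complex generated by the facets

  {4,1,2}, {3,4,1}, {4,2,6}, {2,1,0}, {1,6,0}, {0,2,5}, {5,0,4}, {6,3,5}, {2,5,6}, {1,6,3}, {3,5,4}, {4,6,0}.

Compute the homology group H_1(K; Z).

Order the vertices as 0 < 1 < 2 < 3 < 4 < 5 < 6. Listing each simplex with vertices in this order, K has dimension 2 with simplices:

  0-simplices (7): [0], [1], [2], [3], [4], [5], [6]
  1-simplices (18): [0,1], [0,2], [0,4], [0,5], [0,6], [1,2], [1,3], [1,4], [1,6], [2,4], [2,5], [2,6], [3,4], [3,5], [3,6], [4,5], [4,6], [5,6]
  2-simplices (12): [0,1,2], [0,1,6], [0,2,5], [0,4,5], [0,4,6], [1,2,4], [1,3,4], [1,3,6], [2,4,6], [2,5,6], [3,4,5], [3,5,6]

so the chain groups are C_0 ≅ Z^7, C_1 ≅ Z^18, C_2 ≅ Z^12.

The boundary map ∂_1: C_1 → C_0 sends each edge [p,q] (with p < q) to q − p. For instance
  ∂[3,6] = [6] − [3].
The 7×18 boundary matrix has rank 6 and Smith normal form diag(1,1,1,1,1,1).

∂_2: C_2 → C_1 acts by ∂[p,q,r] = [q,r] − [p,r] + [p,q]. For instance
  ∂[0,2,5] = [2,5] − [0,5] + [0,2],
  ∂[1,3,6] = [3,6] − [1,6] + [1,3].
The resulting 18×12 matrix has rank 12, and its Smith normal form has invariant factors (1,1,1,1,1,1,1,1,1,1,1,2).

Computing H_k = (kernel of ∂_k) / (image of ∂_{k+1}):

  H_1: rank ker ∂_1 − rank ∂_2 = (18 − 6) − 12 = 0, and ∂_2 has invariant factor 2 > 1, so H_1 ≅ Z/2Z.

(K is a triangulation of the real projective plane RP^2.)

H_1 ≅ Z/2Z.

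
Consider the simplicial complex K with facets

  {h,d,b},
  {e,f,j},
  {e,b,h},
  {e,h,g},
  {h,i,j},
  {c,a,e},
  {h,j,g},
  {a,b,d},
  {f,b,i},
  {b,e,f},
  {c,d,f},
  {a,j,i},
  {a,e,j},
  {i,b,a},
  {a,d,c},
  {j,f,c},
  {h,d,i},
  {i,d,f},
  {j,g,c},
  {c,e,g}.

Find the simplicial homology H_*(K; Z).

H_0 ≅ Z,  H_1 ≅ Z ⊕ Z/2Z,  H_2 = 0.

K has 10 vertices, 30 edges, 20 triangles.
rank ∂_0 = 0, rank ∂_1 = 9 ⇒ b_0 = 10 − 0 − 9 = 1; all invariant factors of ∂_1 are 1 so no torsion. So H_0 ≅ Z.
rank ∂_1 = 9, rank ∂_2 = 20 ⇒ b_1 = 30 − 9 − 20 = 1; ∂_2 has invariant factor(s) [2] giving torsion. So H_1 ≅ Z ⊕ Z/2Z.
rank ∂_2 = 20, rank ∂_3 = 0 ⇒ b_2 = 20 − 20 − 0 = 0. So H_2 ≅ 0.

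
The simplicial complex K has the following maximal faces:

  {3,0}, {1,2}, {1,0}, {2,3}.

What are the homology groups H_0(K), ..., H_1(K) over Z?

H_0 ≅ Z,  H_1 ≅ Z.

Fix the vertex order 0 < 1 < 2 < 3 and write every simplex with vertices in increasing order. Then dim K = 1 and the simplices of K are:

  0-simplices (4): [0], [1], [2], [3]
  1-simplices (4): [0,1], [0,3], [1,2], [2,3]

giving chain groups C_0 ≅ Z^4, C_1 ≅ Z^4.

Boundary ∂_1: C_1 → C_0 is given by ∂[p,q] = [q] − [p].
The 4×4 boundary matrix has rank 3 and Smith normal form diag(1,1,1).

Computing H_k = (kernel of ∂_k) / (image of ∂_{k+1}):

  H_0: rank C_0 − rank ∂_1 = 4 − 3 = 1, and the invariant factors of ∂_1 are all 1, so H_0 = Z.
  H_1: rank ker ∂_1 − rank ∂_2 = (4 − 3) − 0 = 1, and there is no ∂_2, so H_1 = Z.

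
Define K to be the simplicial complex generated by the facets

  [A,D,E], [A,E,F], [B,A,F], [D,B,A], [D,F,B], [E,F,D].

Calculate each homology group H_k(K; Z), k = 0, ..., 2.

H_0 = Z,  H_1 = 0,  H_2 = Z.

K has 5 vertices, 9 edges, 6 triangles.
rank ∂_0 = 0, rank ∂_1 = 4 ⇒ b_0 = 5 − 0 − 4 = 1; all invariant factors of ∂_1 are 1 so no torsion. So H_0 ≅ Z.
rank ∂_1 = 4, rank ∂_2 = 5 ⇒ b_1 = 9 − 4 − 5 = 0; all invariant factors of ∂_2 are 1 so no torsion. So H_1 ≅ 0.
rank ∂_2 = 5, rank ∂_3 = 0 ⇒ b_2 = 6 − 5 − 0 = 1. So H_2 ≅ Z.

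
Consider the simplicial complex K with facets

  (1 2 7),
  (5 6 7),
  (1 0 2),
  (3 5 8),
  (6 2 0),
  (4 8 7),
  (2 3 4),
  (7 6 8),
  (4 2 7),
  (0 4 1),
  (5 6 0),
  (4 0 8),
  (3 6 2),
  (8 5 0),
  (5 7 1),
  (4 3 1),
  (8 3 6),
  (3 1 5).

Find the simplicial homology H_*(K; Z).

Fix the vertex order 0 < 1 < 2 < 3 < 4 < 5 < 6 < 7 < 8 and write every simplex with vertices in increasing order. Then dim K = 2 and the simplices of K are:

  0-simplices (9): [0], [1], [2], [3], [4], [5], [6], [7], [8]
  1-simplices (27): (27 of them)
  2-simplices (18): [0,1,2], [0,1,4], [0,2,6], [0,4,8], [0,5,6], [0,5,8], [1,2,7], [1,3,4], [1,3,5], [1,5,7], [2,3,4], [2,3,6], [2,4,7], [3,5,8], [3,6,8], [4,7,8], [5,6,7], [6,7,8]

so the chain groups are C_0 ≅ Z^9, C_1 ≅ Z^27, C_2 ≅ Z^18.

The boundary map ∂_1: C_1 → C_0 is given by ∂[p,q] = [q] − [p].
As a 9×27 matrix over Z this has rank 8, with invariant factors (1,1,1,1,1,1,1,1).

∂_2: C_2 → C_1 acts by ∂[p,q,r] = [q,r] − [p,r] + [p,q]. For instance
  ∂[5,6,7] = [6,7] − [5,7] + [5,6],
  ∂[0,2,6] = [2,6] − [0,6] + [0,2].
This gives a 27×18 integer matrix of rank 18; reducing to Smith normal form yields diagonal entries (1,1,1,1,1,1,1,1,1,1,1,1,1,1,1,1,1,2).

Computing H_k = (kernel of ∂_k) / (image of ∂_{k+1}):

  H_0: rank C_0 − rank ∂_1 = 9 − 8 = 1, and the invariant factors of ∂_1 are all 1, so H_0 ≅ Z.
  H_1: rank ker ∂_1 − rank ∂_2 = (27 − 8) − 18 = 1, and ∂_2 has invariant factor 2 > 1, so H_1 ≅ Z ⊕ Z/2.
  H_2: rank ker ∂_2 − rank ∂_3 = (18 − 18) − 0 = 0, and there is no ∂_3, so H_2 ≅ 0.

As a check, the Euler characteristic is 9 − 27 + 18 = 0, which agrees with 1 − 1 + 0 = 0.
(K is a triangulation of the Klein bottle.)

H_0 ≅ Z,  H_1 ≅ Z ⊕ Z/2,  H_2 = 0.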